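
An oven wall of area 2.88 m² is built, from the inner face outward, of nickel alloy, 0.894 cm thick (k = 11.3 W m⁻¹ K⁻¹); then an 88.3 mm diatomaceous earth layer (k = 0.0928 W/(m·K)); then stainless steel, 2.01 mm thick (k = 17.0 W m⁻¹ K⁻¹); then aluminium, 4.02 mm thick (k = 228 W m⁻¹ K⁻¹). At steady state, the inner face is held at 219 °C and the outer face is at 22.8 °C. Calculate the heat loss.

Series thermal resistances, inner to outer:
  R_nickel alloy = L/(kA) = 0.00894/(11.3·2.88) = 2.747×10^-4 K/W
  R_diatomaceous earth = L/(kA) = 0.0883/(0.0928·2.88) = 0.3304 K/W
  R_stainless steel = L/(kA) = 0.00201/(17.0·2.88) = 4.105×10^-5 K/W
  R_aluminium = L/(kA) = 0.00402/(228·2.88) = 6.122×10^-6 K/W
ΣR = 2.747×10^-4 + 0.3304 + 4.105×10^-5 + 6.122×10^-6 = 0.3307 K/W
Q = ΔT/ΣR = (219 °C − 22.8 °C)/0.3307 = 593 W

Q = 593 W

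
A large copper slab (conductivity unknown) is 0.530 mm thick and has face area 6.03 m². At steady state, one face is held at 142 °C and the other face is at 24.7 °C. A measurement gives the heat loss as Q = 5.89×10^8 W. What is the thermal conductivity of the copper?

ΣR = ΔT/Q = |142 − 24.7|/5.89×10^8 = 1.992×10^-7 K/W
L/(kA) = 1.992×10^-7 ⇒ k = 5.30×10^-4/(1.992×10^-7·6.03) = 441 W/m·K

k = 441 W/m·K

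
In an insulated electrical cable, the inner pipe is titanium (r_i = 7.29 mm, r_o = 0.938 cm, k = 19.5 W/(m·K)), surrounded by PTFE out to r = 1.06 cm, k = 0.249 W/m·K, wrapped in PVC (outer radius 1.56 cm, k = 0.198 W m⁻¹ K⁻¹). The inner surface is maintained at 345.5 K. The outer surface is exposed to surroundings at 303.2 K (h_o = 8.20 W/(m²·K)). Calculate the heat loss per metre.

Resistance network (inner→outer):
  R'_titanium = ln(0.00938/0.00729)/(2πk) = 0.2521/(2π·19.5) = 0.002057 m·K/W
  R'_PTFE = ln(0.0106/0.00938)/(2πk) = 0.1223/(2π·0.249) = 0.07815 m·K/W
  R'_PVC = ln(0.0156/0.0106)/(2πk) = 0.3864/(2π·0.198) = 0.3106 m·K/W
  R'_conv,out = 1/(2πr h) = 1/(2π·0.0156·8.20) = 1.244 m·K/W
ΣR = 0.002057 + 0.07815 + 0.3106 + 1.244 = 1.635 m·K/W
Q' = ΔT/ΣR = (345.5 K − 303.2 K)/1.635 = 25.9 W/m

Q' = 25.9 W/m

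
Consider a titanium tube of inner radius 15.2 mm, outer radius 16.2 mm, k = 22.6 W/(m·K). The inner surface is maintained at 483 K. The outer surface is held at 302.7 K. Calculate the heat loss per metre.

Q' = 4.02×10^5 W/m

Q' = 2πk·ΔT/ln(r₂/r₁) = 2π × 22.6 × 180.3 / ln(0.0162/0.0152) = 4.02×10^5 W/m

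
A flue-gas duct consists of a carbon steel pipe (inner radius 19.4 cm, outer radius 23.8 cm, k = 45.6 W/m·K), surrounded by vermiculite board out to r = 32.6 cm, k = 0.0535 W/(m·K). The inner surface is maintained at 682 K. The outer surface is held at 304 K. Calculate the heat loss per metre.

Q' = 404 W/m

Series thermal resistances, inner to outer:
  R'_carbon steel = ln(0.238/0.194)/(2πk) = 0.2044/(2π·45.6) = 7.134×10^-4 m·K/W
  R'_vermiculite board = ln(0.326/0.238)/(2πk) = 0.3146/(2π·0.0535) = 0.9360 m·K/W
ΣR = 7.134×10^-4 + 0.9360 = 0.9367 m·K/W
Q' = ΔT/ΣR = (682 K − 304 K)/0.9367 = 404 W/m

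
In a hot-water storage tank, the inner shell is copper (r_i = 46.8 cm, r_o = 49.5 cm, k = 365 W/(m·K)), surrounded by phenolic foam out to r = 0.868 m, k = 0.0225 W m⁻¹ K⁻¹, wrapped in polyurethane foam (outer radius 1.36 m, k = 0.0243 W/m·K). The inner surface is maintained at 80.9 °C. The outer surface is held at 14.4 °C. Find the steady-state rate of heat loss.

Q = 15.0 W

Resistance network (inner→outer):
  R_copper = (1/0.468 − 1/0.495)/(4πk) = 0.1166/(4π·365) = 2.541×10^-5 K/W
  R_phenolic foam = (1/0.495 − 1/0.868)/(4πk) = 0.8681/(4π·0.0225) = 3.070 K/W
  R_polyurethane foam = (1/0.868 − 1/1.36)/(4πk) = 0.4168/(4π·0.0243) = 1.365 K/W
ΣR = 2.541×10^-5 + 3.070 + 1.365 = 4.435 K/W
Q = ΔT/ΣR = (80.9 °C − 14.4 °C)/4.435 = 15.0 W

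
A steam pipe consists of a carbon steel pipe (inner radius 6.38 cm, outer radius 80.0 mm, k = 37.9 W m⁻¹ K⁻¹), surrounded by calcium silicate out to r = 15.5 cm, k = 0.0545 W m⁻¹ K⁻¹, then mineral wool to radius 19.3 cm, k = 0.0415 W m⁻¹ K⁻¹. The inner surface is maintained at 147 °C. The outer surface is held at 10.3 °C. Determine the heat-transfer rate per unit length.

Resistance network (inner→outer):
  R'_carbon steel = ln(0.0800/0.0638)/(2πk) = 0.2263/(2π·37.9) = 9.502×10^-4 m·K/W
  R'_calcium silicate = ln(0.155/0.0800)/(2πk) = 0.6614/(2π·0.0545) = 1.931 m·K/W
  R'_mineral wool = ln(0.193/0.155)/(2πk) = 0.2193/(2π·0.0415) = 0.8409 m·K/W
ΣR = 9.502×10^-4 + 1.931 + 0.8409 = 2.773 m·K/W
Q' = ΔT/ΣR = (147 °C − 10.3 °C)/2.773 = 49.3 W/m

Q' = 49.3 W/m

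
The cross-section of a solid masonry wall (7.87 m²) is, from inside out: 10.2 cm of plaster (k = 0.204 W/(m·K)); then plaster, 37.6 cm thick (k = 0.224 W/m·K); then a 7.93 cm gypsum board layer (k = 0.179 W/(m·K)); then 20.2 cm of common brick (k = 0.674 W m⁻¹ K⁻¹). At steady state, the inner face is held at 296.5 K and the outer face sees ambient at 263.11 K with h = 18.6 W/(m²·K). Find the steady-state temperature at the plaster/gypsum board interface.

T = 272.05 K

Series thermal resistances, inner to outer:
  R_plaster = L/(kA) = 0.102/(0.204·7.87) = 0.06353 K/W
  R_plaster = L/(kA) = 0.376/(0.224·7.87) = 0.2133 K/W
  R_gypsum board = L/(kA) = 0.0793/(0.179·7.87) = 0.05629 K/W
  R_common brick = L/(kA) = 0.202/(0.674·7.87) = 0.03808 K/W
  R_conv,out = 1/(hA) = 1/(18.6·7.87) = 0.006831 K/W
ΣR = 0.06353 + 0.2133 + 0.05629 + 0.03808 + 0.006831 = 0.3780 K/W
Q = ΔT/ΣR = (296.5 K − 263.11 K)/0.3780 = 88.33 W
From the inner boundary to the plaster/gypsum board interface, ΣR_partial = 0.2768 K/W.
T_interface = T_in − Q·ΣR_partial = 296.5 K − (88.33)(0.2768) = 272.05 K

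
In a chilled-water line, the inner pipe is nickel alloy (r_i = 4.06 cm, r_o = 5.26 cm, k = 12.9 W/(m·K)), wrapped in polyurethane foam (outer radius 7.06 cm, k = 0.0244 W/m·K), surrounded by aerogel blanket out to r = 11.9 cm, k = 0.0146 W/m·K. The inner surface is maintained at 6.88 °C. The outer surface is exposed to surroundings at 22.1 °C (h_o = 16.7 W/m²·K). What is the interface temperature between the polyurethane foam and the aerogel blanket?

Treat each layer as a resistance in series:
  R'_nickel alloy = ln(0.0526/0.0406)/(2πk) = 0.2589/(2π·12.9) = 0.003195 m·K/W
  R'_polyurethane foam = ln(0.0706/0.0526)/(2πk) = 0.2943/(2π·0.0244) = 1.920 m·K/W
  R'_aerogel blanket = ln(0.119/0.0706)/(2πk) = 0.5221/(2π·0.0146) = 5.691 m·K/W
  R'_conv,out = 1/(2πr h) = 1/(2π·0.119·16.7) = 0.08009 m·K/W
ΣR = 0.003195 + 1.920 + 5.691 + 0.08009 = 7.694 m·K/W
Q' = ΔT/ΣR = (6.88 °C − 22.1 °C)/7.694 = -1.978 W/m
From the inner boundary to the polyurethane foam/aerogel blanket interface, ΣR_partial = 1.923 m·K/W.
T_interface = T_in − Q'·ΣR_partial = 6.88 °C − (-1.978)(1.923) = 10.7 °C

T = 10.7 °C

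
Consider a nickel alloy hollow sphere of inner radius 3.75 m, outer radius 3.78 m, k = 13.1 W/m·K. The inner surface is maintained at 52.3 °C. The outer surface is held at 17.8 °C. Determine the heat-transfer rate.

Q = 4πk·ΔT/(1/r₁ − 1/r₂) = 4π × 13.1 × 34.5 / (1/3.75 − 1/3.78) = 2.68×10^6 W

Q = 2680 kW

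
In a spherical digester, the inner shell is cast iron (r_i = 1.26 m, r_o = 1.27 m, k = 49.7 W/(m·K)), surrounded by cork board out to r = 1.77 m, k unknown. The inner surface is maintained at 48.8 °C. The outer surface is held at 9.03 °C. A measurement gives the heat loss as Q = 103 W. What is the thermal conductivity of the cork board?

k = 0.0458 W/m·K

ΣR = ΔT/Q = |48.8 − 9.03|/103 = 0.3861 K/W
Known resistances:
  R_cast iron = (1/1.26 − 1/1.27)/(4πk) = 0.006249/(4π·49.7) = 1.001×10^-5 K/W
R_cork board = ΣR − ΣR_known = 0.3861 − 1.001×10^-5 = 0.3861 K/W
(1/r₁−1/r₂)/(4πk) = 0.3861 ⇒ k = 0.2224/(4π·0.3861) = 0.0458 W/m·K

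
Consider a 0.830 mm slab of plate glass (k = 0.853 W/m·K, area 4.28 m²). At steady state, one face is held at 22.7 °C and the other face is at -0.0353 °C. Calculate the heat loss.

Q = 100 kW

Q = kA·ΔT/L = 0.853 × 4.28 × |22.7 °C − -0.0353 °C| / 8.30×10^-4 = 1.00×10^5 W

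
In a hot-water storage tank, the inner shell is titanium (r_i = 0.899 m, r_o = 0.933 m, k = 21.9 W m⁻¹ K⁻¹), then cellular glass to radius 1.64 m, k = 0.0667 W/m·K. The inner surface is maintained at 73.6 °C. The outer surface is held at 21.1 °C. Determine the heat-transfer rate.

Q = 95.2 W

Treat each layer as a resistance in series:
  R_titanium = (1/0.899 − 1/0.933)/(4πk) = 0.04054/(4π·21.9) = 1.473×10^-4 K/W
  R_cellular glass = (1/0.933 − 1/1.64)/(4πk) = 0.4621/(4π·0.0667) = 0.5513 K/W
ΣR = 1.473×10^-4 + 0.5513 = 0.5514 K/W
Q = ΔT/ΣR = (73.6 °C − 21.1 °C)/0.5514 = 95.2 W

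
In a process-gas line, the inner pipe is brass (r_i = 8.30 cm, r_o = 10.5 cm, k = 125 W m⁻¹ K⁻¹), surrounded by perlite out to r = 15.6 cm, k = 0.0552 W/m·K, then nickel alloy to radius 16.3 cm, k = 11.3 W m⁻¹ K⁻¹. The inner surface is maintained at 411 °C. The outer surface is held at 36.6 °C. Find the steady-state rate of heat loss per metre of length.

Q' = 328 W/m

Series thermal resistances, inner to outer:
  R'_brass = ln(0.105/0.0830)/(2πk) = 0.2351/(2π·125) = 2.994×10^-4 m·K/W
  R'_perlite = ln(0.156/0.105)/(2πk) = 0.3959/(2π·0.0552) = 1.141 m·K/W
  R'_nickel alloy = ln(0.163/0.156)/(2πk) = 0.04389/(2π·11.3) = 6.182×10^-4 m·K/W
ΣR = 2.994×10^-4 + 1.141 + 6.182×10^-4 = 1.142 m·K/W
Q' = ΔT/ΣR = (411 °C − 36.6 °C)/1.142 = 328 W/m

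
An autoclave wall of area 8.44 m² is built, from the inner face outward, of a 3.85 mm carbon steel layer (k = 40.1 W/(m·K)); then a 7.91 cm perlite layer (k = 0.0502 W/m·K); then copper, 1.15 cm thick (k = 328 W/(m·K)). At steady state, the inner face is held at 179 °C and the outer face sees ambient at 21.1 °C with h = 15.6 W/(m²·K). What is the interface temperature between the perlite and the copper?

T = 27.3 °C

Treat each layer as a resistance in series:
  R_carbon steel = L/(kA) = 0.00385/(40.1·8.44) = 1.138×10^-5 K/W
  R_perlite = L/(kA) = 0.0791/(0.0502·8.44) = 0.1867 K/W
  R_copper = L/(kA) = 0.0115/(328·8.44) = 4.154×10^-6 K/W
  R_conv,out = 1/(hA) = 1/(15.6·8.44) = 0.007595 K/W
ΣR = 1.138×10^-5 + 0.1867 + 4.154×10^-6 + 0.007595 = 0.1943 K/W
Q = ΔT/ΣR = (179 °C − 21.1 °C)/0.1943 = 812.7 W
From the inner boundary to the perlite/copper interface, ΣR_partial = 0.1867 K/W.
T_interface = T_in − Q·ΣR_partial = 179 °C − (812.7)(0.1867) = 27.3 °C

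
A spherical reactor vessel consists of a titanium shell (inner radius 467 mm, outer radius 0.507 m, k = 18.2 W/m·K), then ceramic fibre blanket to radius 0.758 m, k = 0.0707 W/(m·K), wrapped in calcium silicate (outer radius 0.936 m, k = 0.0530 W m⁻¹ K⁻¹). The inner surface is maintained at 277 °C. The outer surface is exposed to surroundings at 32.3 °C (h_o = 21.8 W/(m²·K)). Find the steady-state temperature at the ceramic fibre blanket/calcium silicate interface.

Series thermal resistances, inner to outer:
  R_titanium = (1/0.467 − 1/0.507)/(4πk) = 0.1689/(4π·18.2) = 7.387×10^-4 K/W
  R_ceramic fibre blanket = (1/0.507 − 1/0.758)/(4πk) = 0.6531/(4π·0.0707) = 0.7351 K/W
  R_calcium silicate = (1/0.758 − 1/0.936)/(4πk) = 0.2509/(4π·0.0530) = 0.3767 K/W
  R_conv,out = 1/(4πr²h) = 1/(4π·0.936²·21.8) = 0.004167 K/W
ΣR = 7.387×10^-4 + 0.7351 + 0.3767 + 0.004167 = 1.117 K/W
Q = ΔT/ΣR = (277 °C − 32.3 °C)/1.117 = 219.1 W
From the inner boundary to the ceramic fibre blanket/calcium silicate interface, ΣR_partial = 0.7358 K/W.
T_interface = T_in − Q·ΣR_partial = 277 °C − (219.1)(0.7358) = 116 °C

T = 116 °C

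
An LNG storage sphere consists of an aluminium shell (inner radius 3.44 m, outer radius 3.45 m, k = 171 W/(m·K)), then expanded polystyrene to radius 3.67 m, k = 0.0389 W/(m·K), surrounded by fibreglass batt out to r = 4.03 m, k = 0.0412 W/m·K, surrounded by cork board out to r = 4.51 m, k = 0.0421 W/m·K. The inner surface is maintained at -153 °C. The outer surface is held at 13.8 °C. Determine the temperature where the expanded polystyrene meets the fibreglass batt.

Resistance network (inner→outer):
  R_aluminium = (1/3.44 − 1/3.45)/(4πk) = 8.426×10^-4/(4π·171) = 3.921×10^-7 K/W
  R_expanded polystyrene = (1/3.45 − 1/3.67)/(4πk) = 0.01738/(4π·0.0389) = 0.03554 K/W
  R_fibreglass batt = (1/3.67 − 1/4.03)/(4πk) = 0.02434/(4π·0.0412) = 0.04701 K/W
  R_cork board = (1/4.03 − 1/4.51)/(4πk) = 0.02641/(4π·0.0421) = 0.04992 K/W
ΣR = 3.921×10^-7 + 0.03554 + 0.04701 + 0.04992 = 0.1325 K/W
Q = ΔT/ΣR = (-153 °C − 13.8 °C)/0.1325 = -1259 W
From the inner boundary to the expanded polystyrene/fibreglass batt interface, ΣR_partial = 0.03554 K/W.
T_interface = T_in − Q·ΣR_partial = -153 °C − (-1259)(0.03554) = -108 °C

T = -108 °C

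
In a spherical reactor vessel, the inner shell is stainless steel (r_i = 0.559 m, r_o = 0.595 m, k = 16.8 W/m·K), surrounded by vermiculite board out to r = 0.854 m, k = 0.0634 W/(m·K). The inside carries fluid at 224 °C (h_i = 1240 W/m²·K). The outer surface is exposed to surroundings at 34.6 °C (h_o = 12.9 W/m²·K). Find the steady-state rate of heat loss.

Q = 292 W

Series thermal resistances, inner to outer:
  R_conv,in = 1/(4πr²h) = 1/(4π·0.559²·1240) = 2.054×10^-4 K/W
  R_stainless steel = (1/0.559 − 1/0.595)/(4πk) = 0.1082/(4π·16.8) = 5.127×10^-4 K/W
  R_vermiculite board = (1/0.595 − 1/0.854)/(4πk) = 0.5097/(4π·0.0634) = 0.6398 K/W
  R_conv,out = 1/(4πr²h) = 1/(4π·0.854²·12.9) = 0.008458 K/W
ΣR = 2.054×10^-4 + 5.127×10^-4 + 0.6398 + 0.008458 = 0.6490 K/W
Q = ΔT/ΣR = (224 °C − 34.6 °C)/0.6490 = 292 W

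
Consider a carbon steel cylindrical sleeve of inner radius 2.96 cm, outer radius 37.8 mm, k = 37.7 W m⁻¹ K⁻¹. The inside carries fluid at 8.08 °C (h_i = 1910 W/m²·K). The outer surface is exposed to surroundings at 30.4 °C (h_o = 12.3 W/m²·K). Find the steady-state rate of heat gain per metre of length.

Q' = 64.5 W/m

Treat each layer as a resistance in series:
  R'_conv,in = 1/(2πr h) = 1/(2π·0.0296·1910) = 0.002815 m·K/W
  R'_carbon steel = ln(0.0378/0.0296)/(2πk) = 0.2445/(2π·37.7) = 0.001032 m·K/W
  R'_conv,out = 1/(2πr h) = 1/(2π·0.0378·12.3) = 0.3423 m·K/W
ΣR = 0.002815 + 0.001032 + 0.3423 = 0.3461 m·K/W
Q' = ΔT/ΣR = (8.08 °C − 30.4 °C)/0.3461 = -64.5 W/m
(Negative Q' ⇒ heat flows inward; heat gain = 64.5 W/m.)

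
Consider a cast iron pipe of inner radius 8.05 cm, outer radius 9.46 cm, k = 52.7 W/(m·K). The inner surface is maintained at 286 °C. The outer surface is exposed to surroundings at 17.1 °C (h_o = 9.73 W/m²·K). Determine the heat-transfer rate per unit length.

Resistance network (inner→outer):
  R'_cast iron = ln(0.0946/0.0805)/(2πk) = 0.1614/(2π·52.7) = 4.874×10^-4 m·K/W
  R'_conv,out = 1/(2πr h) = 1/(2π·0.0946·9.73) = 0.1729 m·K/W
ΣR = 4.874×10^-4 + 0.1729 = 0.1734 m·K/W
Q' = ΔT/ΣR = (286 °C − 17.1 °C)/0.1734 = 1550 W/m

Q' = 1550 W/m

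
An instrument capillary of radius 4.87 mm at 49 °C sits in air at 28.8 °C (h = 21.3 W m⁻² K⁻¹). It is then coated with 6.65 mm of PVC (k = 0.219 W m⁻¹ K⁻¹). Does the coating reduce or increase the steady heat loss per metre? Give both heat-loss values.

Critical radius for a cylinder: r_cr = k/h = 0.0103 m = 1.03 cm.
Outer radius after coating: r₂ = 0.00487 + 0.00665 = 0.01152 m.
r₁ < r_cr < r₂: heat loss rises to a maximum at r_cr then falls. Whether the coating helps depends on whether Q(r₂) has dropped back below Q(r₁).
Bare: R = 1/(2πr₁h) = 1.534 m·K/W; Q = 20.2/1.534 = 13.2 W/m.
Coated: R = R_cond + R_conv = 1.274 m·K/W; Q = 20.2/1.274 = 15.9 W/m.

increases: 13.2 → 15.9 W/m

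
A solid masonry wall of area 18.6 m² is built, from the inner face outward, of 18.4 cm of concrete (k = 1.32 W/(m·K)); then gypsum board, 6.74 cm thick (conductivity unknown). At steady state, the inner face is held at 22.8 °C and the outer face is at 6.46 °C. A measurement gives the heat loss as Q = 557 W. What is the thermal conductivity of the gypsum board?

ΣR = ΔT/Q = |22.8 − 6.46|/557 = 0.02934 K/W
Known resistances:
  R_concrete = L/(kA) = 0.184/(1.32·18.6) = 0.007494 K/W
R_gypsum board = ΣR − ΣR_known = 0.02934 − 0.007494 = 0.02185 K/W
L/(kA) = 0.02185 ⇒ k = 0.0674/(0.02185·18.6) = 0.166 W/m·K

k = 0.166 W/m·K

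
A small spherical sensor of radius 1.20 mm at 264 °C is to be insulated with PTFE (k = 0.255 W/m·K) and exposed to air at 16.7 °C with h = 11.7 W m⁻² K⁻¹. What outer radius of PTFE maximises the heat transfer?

r_cr = 4.36 cm

For a sphere, r_cr = 2k_ins/h = 2·0.255/11.7 = 0.0436 m = 4.36 cm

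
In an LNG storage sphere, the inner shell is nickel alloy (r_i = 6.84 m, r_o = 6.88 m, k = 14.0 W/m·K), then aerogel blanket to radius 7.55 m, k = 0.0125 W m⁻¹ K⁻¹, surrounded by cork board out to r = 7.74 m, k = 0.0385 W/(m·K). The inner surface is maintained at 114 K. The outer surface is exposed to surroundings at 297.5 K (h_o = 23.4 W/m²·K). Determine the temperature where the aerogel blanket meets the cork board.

T = 283.5 K

Treat each layer as a resistance in series:
  R_nickel alloy = (1/6.84 − 1/6.88)/(4πk) = 8.500×10^-4/(4π·14.0) = 4.831×10^-6 K/W
  R_aerogel blanket = (1/6.88 − 1/7.55)/(4πk) = 0.01290/(4π·0.0125) = 0.08211 K/W
  R_cork board = (1/7.55 − 1/7.74)/(4πk) = 0.003251/(4π·0.0385) = 0.006720 K/W
  R_conv,out = 1/(4πr²h) = 1/(4π·7.74²·23.4) = 5.677×10^-5 K/W
ΣR = 4.831×10^-6 + 0.08211 + 0.006720 + 5.677×10^-5 = 0.08889 K/W
Q = ΔT/ΣR = (114 K − 297.5 K)/0.08889 = -2064 W
From the inner boundary to the aerogel blanket/cork board interface, ΣR_partial = 0.08211 K/W.
T_interface = T_in − Q·ΣR_partial = 114 K − (-2064)(0.08211) = 283.5 K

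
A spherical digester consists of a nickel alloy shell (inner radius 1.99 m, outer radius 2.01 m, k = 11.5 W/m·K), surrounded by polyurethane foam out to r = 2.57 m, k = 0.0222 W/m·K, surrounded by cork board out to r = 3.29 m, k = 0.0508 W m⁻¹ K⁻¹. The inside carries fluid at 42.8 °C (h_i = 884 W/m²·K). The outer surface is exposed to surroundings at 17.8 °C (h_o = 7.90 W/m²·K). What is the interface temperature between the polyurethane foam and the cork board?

Resistance network (inner→outer):
  R_conv,in = 1/(4πr²h) = 1/(4π·1.99²·884) = 2.273×10^-5 K/W
  R_nickel alloy = (1/1.99 − 1/2.01)/(4πk) = 0.005000/(4π·11.5) = 3.460×10^-5 K/W
  R_polyurethane foam = (1/2.01 − 1/2.57)/(4πk) = 0.1084/(4π·0.0222) = 0.3886 K/W
  R_cork board = (1/2.57 − 1/3.29)/(4πk) = 0.08515/(4π·0.0508) = 0.1334 K/W
  R_conv,out = 1/(4πr²h) = 1/(4π·3.29²·7.90) = 9.306×10^-4 K/W
ΣR = 2.273×10^-5 + 3.460×10^-5 + 0.3886 + 0.1334 + 9.306×10^-4 = 0.5230 K/W
Q = ΔT/ΣR = (42.8 °C − 17.8 °C)/0.5230 = 47.80 W
From the inner boundary to the polyurethane foam/cork board interface, ΣR_partial = 0.3887 K/W.
T_interface = T_in − Q·ΣR_partial = 42.8 °C − (47.80)(0.3887) = 24.2 °C

T = 24.2 °C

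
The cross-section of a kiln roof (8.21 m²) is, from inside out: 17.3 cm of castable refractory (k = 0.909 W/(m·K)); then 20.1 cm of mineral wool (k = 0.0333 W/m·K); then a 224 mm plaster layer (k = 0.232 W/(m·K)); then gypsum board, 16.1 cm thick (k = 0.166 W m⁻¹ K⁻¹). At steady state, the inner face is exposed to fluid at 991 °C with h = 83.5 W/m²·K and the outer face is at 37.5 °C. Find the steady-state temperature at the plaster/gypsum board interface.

Resistance network (inner→outer):
  R_conv,in = 1/(hA) = 1/(83.5·8.21) = 0.001459 K/W
  R_castable refractory = L/(kA) = 0.173/(0.909·8.21) = 0.02318 K/W
  R_mineral wool = L/(kA) = 0.201/(0.0333·8.21) = 0.7352 K/W
  R_plaster = L/(kA) = 0.224/(0.232·8.21) = 0.1176 K/W
  R_gypsum board = L/(kA) = 0.161/(0.166·8.21) = 0.1181 K/W
ΣR = 0.001459 + 0.02318 + 0.7352 + 0.1176 + 0.1181 = 0.9955 K/W
Q = ΔT/ΣR = (991 °C − 37.5 °C)/0.9955 = 957.8 W
From the inner boundary to the plaster/gypsum board interface, ΣR_partial = 0.8774 K/W.
T_interface = T_in − Q·ΣR_partial = 991 °C − (957.8)(0.8774) = 151 °C

T = 151 °C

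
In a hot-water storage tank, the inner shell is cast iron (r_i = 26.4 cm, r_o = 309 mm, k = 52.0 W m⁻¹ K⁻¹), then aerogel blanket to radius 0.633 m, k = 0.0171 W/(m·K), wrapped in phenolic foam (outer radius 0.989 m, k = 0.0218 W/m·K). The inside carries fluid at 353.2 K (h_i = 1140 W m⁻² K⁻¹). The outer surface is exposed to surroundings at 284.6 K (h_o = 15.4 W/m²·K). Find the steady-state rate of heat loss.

Q = 7.01 W

Treat each layer as a resistance in series:
  R_conv,in = 1/(4πr²h) = 1/(4π·0.264²·1140) = 0.001002 K/W
  R_cast iron = (1/0.264 − 1/0.309)/(4πk) = 0.5516/(4π·52.0) = 8.442×10^-4 K/W
  R_aerogel blanket = (1/0.309 − 1/0.633)/(4πk) = 1.656/(4π·0.0171) = 7.709 K/W
  R_phenolic foam = (1/0.633 − 1/0.989)/(4πk) = 0.5687/(4π·0.0218) = 2.076 K/W
  R_conv,out = 1/(4πr²h) = 1/(4π·0.989²·15.4) = 0.005283 K/W
ΣR = 0.001002 + 8.442×10^-4 + 7.709 + 2.076 + 0.005283 = 9.792 K/W
Q = ΔT/ΣR = (353.2 K − 284.6 K)/9.792 = 7.01 W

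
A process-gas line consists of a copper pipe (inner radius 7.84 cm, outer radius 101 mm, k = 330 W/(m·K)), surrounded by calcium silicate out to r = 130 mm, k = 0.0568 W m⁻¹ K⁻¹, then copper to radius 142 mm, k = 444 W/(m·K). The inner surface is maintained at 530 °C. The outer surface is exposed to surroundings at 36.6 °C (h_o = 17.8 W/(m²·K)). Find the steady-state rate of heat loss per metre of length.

Q' = 640 W/m

Treat each layer as a resistance in series:
  R'_copper = ln(0.101/0.0784)/(2πk) = 0.2533/(2π·330) = 1.222×10^-4 m·K/W
  R'_calcium silicate = ln(0.130/0.101)/(2πk) = 0.2524/(2π·0.0568) = 0.7073 m·K/W
  R'_copper = ln(0.142/0.130)/(2πk) = 0.08829/(2π·444) = 3.165×10^-5 m·K/W
  R'_conv,out = 1/(2πr h) = 1/(2π·0.142·17.8) = 0.06297 m·K/W
ΣR = 1.222×10^-4 + 0.7073 + 3.165×10^-5 + 0.06297 = 0.7704 m·K/W
Q' = ΔT/ΣR = (530 °C − 36.6 °C)/0.7704 = 640 W/m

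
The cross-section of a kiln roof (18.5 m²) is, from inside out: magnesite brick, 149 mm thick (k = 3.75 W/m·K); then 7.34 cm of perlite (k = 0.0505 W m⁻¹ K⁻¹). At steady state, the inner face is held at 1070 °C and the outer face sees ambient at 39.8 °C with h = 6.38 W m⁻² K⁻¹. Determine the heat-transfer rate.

Q = 11.6 kW

Resistance network (inner→outer):
  R_magnesite brick = L/(kA) = 0.149/(3.75·18.5) = 0.002148 K/W
  R_perlite = L/(kA) = 0.0734/(0.0505·18.5) = 0.07857 K/W
  R_conv,out = 1/(hA) = 1/(6.38·18.5) = 0.008472 K/W
ΣR = 0.002148 + 0.07857 + 0.008472 = 0.08919 K/W
Q = ΔT/ΣR = (1070 °C − 39.8 °C)/0.08919 = 11600 W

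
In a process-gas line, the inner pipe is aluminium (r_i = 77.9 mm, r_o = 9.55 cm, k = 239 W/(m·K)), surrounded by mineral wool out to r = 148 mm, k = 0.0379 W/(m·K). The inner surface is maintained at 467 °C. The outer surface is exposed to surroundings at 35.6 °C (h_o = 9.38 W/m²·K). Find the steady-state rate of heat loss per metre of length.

Q' = 221 W/m

Series thermal resistances, inner to outer:
  R'_aluminium = ln(0.0955/0.0779)/(2πk) = 0.2037/(2π·239) = 1.356×10^-4 m·K/W
  R'_mineral wool = ln(0.148/0.0955)/(2πk) = 0.4381/(2π·0.0379) = 1.840 m·K/W
  R'_conv,out = 1/(2πr h) = 1/(2π·0.148·9.38) = 0.1146 m·K/W
ΣR = 1.356×10^-4 + 1.840 + 0.1146 = 1.955 m·K/W
Q' = ΔT/ΣR = (467 °C − 35.6 °C)/1.955 = 221 W/m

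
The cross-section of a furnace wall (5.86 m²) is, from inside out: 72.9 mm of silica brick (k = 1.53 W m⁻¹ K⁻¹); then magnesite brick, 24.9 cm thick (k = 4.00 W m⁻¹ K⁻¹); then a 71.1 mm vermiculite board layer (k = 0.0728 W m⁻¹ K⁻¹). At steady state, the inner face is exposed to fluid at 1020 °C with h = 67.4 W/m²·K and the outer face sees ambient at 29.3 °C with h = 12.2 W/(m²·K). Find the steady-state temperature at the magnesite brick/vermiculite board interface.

T = 916 °C

Treat each layer as a resistance in series:
  R_conv,in = 1/(hA) = 1/(67.4·5.86) = 0.002532 K/W
  R_silica brick = L/(kA) = 0.0729/(1.53·5.86) = 0.008131 K/W
  R_magnesite brick = L/(kA) = 0.249/(4.00·5.86) = 0.01062 K/W
  R_vermiculite board = L/(kA) = 0.0711/(0.0728·5.86) = 0.1667 K/W
  R_conv,out = 1/(hA) = 1/(12.2·5.86) = 0.01399 K/W
ΣR = 0.002532 + 0.008131 + 0.01062 + 0.1667 + 0.01399 = 0.2020 K/W
Q = ΔT/ΣR = (1020 °C − 29.3 °C)/0.2020 = 4904 W
From the inner boundary to the magnesite brick/vermiculite board interface, ΣR_partial = 0.02128 K/W.
T_interface = T_in − Q·ΣR_partial = 1020 °C − (4904)(0.02128) = 916 °C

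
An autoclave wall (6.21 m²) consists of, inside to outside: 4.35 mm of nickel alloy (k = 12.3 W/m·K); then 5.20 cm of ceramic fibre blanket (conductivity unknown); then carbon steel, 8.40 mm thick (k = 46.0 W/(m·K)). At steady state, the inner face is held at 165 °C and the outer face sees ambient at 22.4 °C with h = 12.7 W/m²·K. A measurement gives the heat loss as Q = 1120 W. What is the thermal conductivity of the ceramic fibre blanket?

ΣR = ΔT/Q = |165 − 22.4|/1120 = 0.1273 K/W
Known resistances:
  R_nickel alloy = L/(kA) = 0.00435/(12.3·6.21) = 5.695×10^-5 K/W
  R_carbon steel = L/(kA) = 0.00840/(46.0·6.21) = 2.941×10^-5 K/W
  R_conv,out = 1/(hA) = 1/(12.7·6.21) = 0.01268 K/W
R_ceramic fibre blanket = ΣR − ΣR_known = 0.1273 − 0.01277 = 0.1145 K/W
L/(kA) = 0.1145 ⇒ k = 0.0520/(0.1145·6.21) = 0.0731 W/m·K

k = 0.0731 W/m·K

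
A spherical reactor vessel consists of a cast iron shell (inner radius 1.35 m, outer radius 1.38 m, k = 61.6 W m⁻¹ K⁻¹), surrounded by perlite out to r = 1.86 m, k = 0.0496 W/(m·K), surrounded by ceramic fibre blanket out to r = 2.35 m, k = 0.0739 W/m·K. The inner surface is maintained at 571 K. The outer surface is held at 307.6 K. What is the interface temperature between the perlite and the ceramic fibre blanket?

Treat each layer as a resistance in series:
  R_cast iron = (1/1.35 − 1/1.38)/(4πk) = 0.01610/(4π·61.6) = 2.080×10^-5 K/W
  R_perlite = (1/1.38 − 1/1.86)/(4πk) = 0.1870/(4π·0.0496) = 0.3000 K/W
  R_ceramic fibre blanket = (1/1.86 − 1/2.35)/(4πk) = 0.1121/(4π·0.0739) = 0.1207 K/W
ΣR = 2.080×10^-5 + 0.3000 + 0.1207 = 0.4207 K/W
Q = ΔT/ΣR = (571 K − 307.6 K)/0.4207 = 626.1 W
From the inner boundary to the perlite/ceramic fibre blanket interface, ΣR_partial = 0.3000 K/W.
T_interface = T_in − Q·ΣR_partial = 571 K − (626.1)(0.3000) = 383 K

T = 383 K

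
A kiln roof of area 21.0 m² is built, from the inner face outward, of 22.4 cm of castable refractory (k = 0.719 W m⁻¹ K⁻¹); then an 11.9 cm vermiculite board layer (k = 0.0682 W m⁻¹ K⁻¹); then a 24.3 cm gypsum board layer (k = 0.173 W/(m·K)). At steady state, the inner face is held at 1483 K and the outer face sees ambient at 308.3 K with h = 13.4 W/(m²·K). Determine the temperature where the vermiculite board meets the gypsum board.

T = 800 K

Treat each layer as a resistance in series:
  R_castable refractory = L/(kA) = 0.224/(0.719·21.0) = 0.01484 K/W
  R_vermiculite board = L/(kA) = 0.119/(0.0682·21.0) = 0.08309 K/W
  R_gypsum board = L/(kA) = 0.243/(0.173·21.0) = 0.06689 K/W
  R_conv,out = 1/(hA) = 1/(13.4·21.0) = 0.003554 K/W
ΣR = 0.01484 + 0.08309 + 0.06689 + 0.003554 = 0.1684 K/W
Q = ΔT/ΣR = (1483 K − 308.3 K)/0.1684 = 6976 W
From the inner boundary to the vermiculite board/gypsum board interface, ΣR_partial = 0.09793 K/W.
T_interface = T_in − Q·ΣR_partial = 1483 K − (6976)(0.09793) = 800 K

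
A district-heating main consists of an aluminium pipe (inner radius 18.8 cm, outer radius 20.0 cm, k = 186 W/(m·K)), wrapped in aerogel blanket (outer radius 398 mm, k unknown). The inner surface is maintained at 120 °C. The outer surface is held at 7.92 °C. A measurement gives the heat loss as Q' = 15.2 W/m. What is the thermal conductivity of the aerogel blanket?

k = 0.0149 W/m·K

ΣR = ΔT/Q' = |120 − 7.92|/15.2 = 7.374 m·K/W
Known resistances:
  R'_aluminium = ln(0.200/0.188)/(2πk) = 0.06188/(2π·186) = 5.295×10^-5 m·K/W
R_aerogel blanket = ΣR − ΣR_known = 7.374 − 5.295×10^-5 = 7.374 m·K/W
ln(r₂/r₁)/(2πk) = 7.374 ⇒ k = 0.6881/(2π·7.374) = 0.0149 W/m·K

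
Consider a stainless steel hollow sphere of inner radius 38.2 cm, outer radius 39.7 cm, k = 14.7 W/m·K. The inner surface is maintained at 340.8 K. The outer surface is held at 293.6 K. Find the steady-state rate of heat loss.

Q = 4πk·ΔT/(1/r₁ − 1/r₂) = 4π × 14.7 × 47.2 / (1/0.382 − 1/0.397) = 88200 W

Q = 88200 W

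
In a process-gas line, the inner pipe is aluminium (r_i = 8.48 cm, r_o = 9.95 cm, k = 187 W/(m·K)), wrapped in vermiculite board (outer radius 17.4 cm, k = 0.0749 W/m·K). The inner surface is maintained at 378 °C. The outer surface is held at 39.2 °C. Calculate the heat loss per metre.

Series thermal resistances, inner to outer:
  R'_aluminium = ln(0.0995/0.0848)/(2πk) = 0.1599/(2π·187) = 1.361×10^-4 m·K/W
  R'_vermiculite board = ln(0.174/0.0995)/(2πk) = 0.5589/(2π·0.0749) = 1.188 m·K/W
ΣR = 1.361×10^-4 + 1.188 = 1.188 m·K/W
Q' = ΔT/ΣR = (378 °C − 39.2 °C)/1.188 = 285 W/m

Q' = 285 W/m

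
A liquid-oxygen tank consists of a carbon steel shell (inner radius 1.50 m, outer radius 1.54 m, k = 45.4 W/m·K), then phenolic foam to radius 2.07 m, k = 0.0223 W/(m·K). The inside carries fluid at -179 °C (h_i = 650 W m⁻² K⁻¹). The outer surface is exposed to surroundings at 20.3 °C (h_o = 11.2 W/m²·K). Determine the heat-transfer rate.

Resistance network (inner→outer):
  R_conv,in = 1/(4πr²h) = 1/(4π·1.50²·650) = 5.441×10^-5 K/W
  R_carbon steel = (1/1.50 − 1/1.54)/(4πk) = 0.01732/(4π·45.4) = 3.035×10^-5 K/W
  R_phenolic foam = (1/1.54 − 1/2.07)/(4πk) = 0.1663/(4π·0.0223) = 0.5933 K/W
  R_conv,out = 1/(4πr²h) = 1/(4π·2.07²·11.2) = 0.001658 K/W
ΣR = 5.441×10^-5 + 3.035×10^-5 + 0.5933 + 0.001658 = 0.5950 K/W
Q = ΔT/ΣR = (-179 °C − 20.3 °C)/0.5950 = -335 W
(Negative Q ⇒ heat flows inward; heat gain = 335 W.)

Q = 335 W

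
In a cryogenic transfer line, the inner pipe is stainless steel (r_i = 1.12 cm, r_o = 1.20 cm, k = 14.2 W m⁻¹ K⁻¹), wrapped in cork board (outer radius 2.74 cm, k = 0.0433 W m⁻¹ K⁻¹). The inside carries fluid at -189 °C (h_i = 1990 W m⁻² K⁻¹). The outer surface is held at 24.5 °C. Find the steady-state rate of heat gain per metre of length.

Q' = 70.2 W/m

Resistance network (inner→outer):
  R'_conv,in = 1/(2πr h) = 1/(2π·0.0112·1990) = 0.007141 m·K/W
  R'_stainless steel = ln(0.0120/0.0112)/(2πk) = 0.06899/(2π·14.2) = 7.733×10^-4 m·K/W
  R'_cork board = ln(0.0274/0.0120)/(2πk) = 0.8256/(2π·0.0433) = 3.035 m·K/W
ΣR = 0.007141 + 7.733×10^-4 + 3.035 = 3.043 m·K/W
Q' = ΔT/ΣR = (-189 °C − 24.5 °C)/3.043 = -70.2 W/m
(Negative Q' ⇒ heat flows inward; heat gain = 70.2 W/m.)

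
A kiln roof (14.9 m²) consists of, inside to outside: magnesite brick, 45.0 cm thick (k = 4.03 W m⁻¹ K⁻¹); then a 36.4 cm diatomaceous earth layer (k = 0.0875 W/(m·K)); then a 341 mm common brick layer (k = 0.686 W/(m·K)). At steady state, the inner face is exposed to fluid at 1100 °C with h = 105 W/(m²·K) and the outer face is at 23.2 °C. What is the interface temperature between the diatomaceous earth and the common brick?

T = 135 °C

Series thermal resistances, inner to outer:
  R_conv,in = 1/(hA) = 1/(105·14.9) = 6.392×10^-4 K/W
  R_magnesite brick = L/(kA) = 0.450/(4.03·14.9) = 0.007494 K/W
  R_diatomaceous earth = L/(kA) = 0.364/(0.0875·14.9) = 0.2792 K/W
  R_common brick = L/(kA) = 0.341/(0.686·14.9) = 0.03336 K/W
ΣR = 6.392×10^-4 + 0.007494 + 0.2792 + 0.03336 = 0.3207 K/W
Q = ΔT/ΣR = (1100 °C − 23.2 °C)/0.3207 = 3358 W
From the inner boundary to the diatomaceous earth/common brick interface, ΣR_partial = 0.2873 K/W.
T_interface = T_in − Q·ΣR_partial = 1100 °C − (3358)(0.2873) = 135 °C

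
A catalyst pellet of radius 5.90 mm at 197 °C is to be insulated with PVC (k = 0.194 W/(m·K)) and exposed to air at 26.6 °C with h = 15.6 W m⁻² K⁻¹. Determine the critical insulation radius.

r_cr = 2.49 cm

For a sphere, r_cr = 2k_ins/h = 2·0.194/15.6 = 0.0249 m = 2.49 cm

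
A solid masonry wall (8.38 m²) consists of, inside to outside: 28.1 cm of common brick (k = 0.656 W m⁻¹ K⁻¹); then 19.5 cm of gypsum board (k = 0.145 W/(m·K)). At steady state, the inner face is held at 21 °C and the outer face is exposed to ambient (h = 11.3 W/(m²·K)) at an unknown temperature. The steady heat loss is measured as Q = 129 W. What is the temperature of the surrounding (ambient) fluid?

Series resistances:
  R_common brick = L/(kA) = 0.281/(0.656·8.38) = 0.05112 K/W
  R_gypsum board = L/(kA) = 0.195/(0.145·8.38) = 0.1605 K/W
  R_conv,out = 1/(hA) = 1/(11.3·8.38) = 0.01056 K/W
ΣR = 0.2222 K/W
ΔT = Q·ΣR = 129 × 0.2222 = 28.66 K
Heat flows outward, so T_out = T_in − ΔT = 21 − 28.66 = -7.66 °C

T_out = -7.66 °C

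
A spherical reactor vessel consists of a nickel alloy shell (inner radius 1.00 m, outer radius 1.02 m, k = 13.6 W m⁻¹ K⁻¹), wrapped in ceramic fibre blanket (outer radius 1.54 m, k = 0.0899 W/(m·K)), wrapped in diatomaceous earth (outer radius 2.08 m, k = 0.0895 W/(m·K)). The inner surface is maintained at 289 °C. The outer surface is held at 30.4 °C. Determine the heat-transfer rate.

Series thermal resistances, inner to outer:
  R_nickel alloy = (1/1.00 − 1/1.02)/(4πk) = 0.01961/(4π·13.6) = 1.147×10^-4 K/W
  R_ceramic fibre blanket = (1/1.02 − 1/1.54)/(4πk) = 0.3310/(4π·0.0899) = 0.2930 K/W
  R_diatomaceous earth = (1/1.54 − 1/2.08)/(4πk) = 0.1686/(4π·0.0895) = 0.1499 K/W
ΣR = 1.147×10^-4 + 0.2930 + 0.1499 = 0.4430 K/W
Q = ΔT/ΣR = (289 °C − 30.4 °C)/0.4430 = 584 W

Q = 584 W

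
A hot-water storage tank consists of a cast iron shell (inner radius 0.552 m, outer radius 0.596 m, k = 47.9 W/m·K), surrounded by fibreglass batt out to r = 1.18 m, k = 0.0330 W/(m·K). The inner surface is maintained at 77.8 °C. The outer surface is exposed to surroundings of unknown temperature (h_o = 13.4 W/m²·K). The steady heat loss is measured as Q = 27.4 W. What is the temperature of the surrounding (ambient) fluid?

Series resistances:
  R_cast iron = (1/0.552 − 1/0.596)/(4πk) = 0.1337/(4π·47.9) = 2.222×10^-4 K/W
  R_fibreglass batt = (1/0.596 − 1/1.18)/(4πk) = 0.8304/(4π·0.0330) = 2.002 K/W
  R_conv,out = 1/(4πr²h) = 1/(4π·1.18²·13.4) = 0.004265 K/W
ΣR = 2.007 K/W
ΔT = Q·ΣR = 27.4 × 2.007 = 54.99 K
Heat flows outward, so T_out = T_in − ΔT = 77.8 − 54.99 = 22.8 °C

T_out = 22.8 °C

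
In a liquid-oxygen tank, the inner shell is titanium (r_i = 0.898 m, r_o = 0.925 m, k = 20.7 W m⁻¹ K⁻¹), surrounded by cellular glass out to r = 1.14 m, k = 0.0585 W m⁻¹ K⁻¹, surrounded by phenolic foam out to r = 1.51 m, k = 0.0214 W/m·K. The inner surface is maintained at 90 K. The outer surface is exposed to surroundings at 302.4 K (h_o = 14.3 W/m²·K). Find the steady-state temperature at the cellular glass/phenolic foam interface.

T = 145 K

Treat each layer as a resistance in series:
  R_titanium = (1/0.898 − 1/0.925)/(4πk) = 0.03250/(4π·20.7) = 1.250×10^-4 K/W
  R_cellular glass = (1/0.925 − 1/1.14)/(4πk) = 0.2039/(4π·0.0585) = 0.2773 K/W
  R_phenolic foam = (1/1.14 − 1/1.51)/(4πk) = 0.2149/(4π·0.0214) = 0.7993 K/W
  R_conv,out = 1/(4πr²h) = 1/(4π·1.51²·14.3) = 0.002441 K/W
ΣR = 1.250×10^-4 + 0.2773 + 0.7993 + 0.002441 = 1.079 K/W
Q = ΔT/ΣR = (90 K − 302.4 K)/1.079 = -196.8 W
From the inner boundary to the cellular glass/phenolic foam interface, ΣR_partial = 0.2774 K/W.
T_interface = T_in − Q·ΣR_partial = 90 K − (-196.8)(0.2774) = 145 K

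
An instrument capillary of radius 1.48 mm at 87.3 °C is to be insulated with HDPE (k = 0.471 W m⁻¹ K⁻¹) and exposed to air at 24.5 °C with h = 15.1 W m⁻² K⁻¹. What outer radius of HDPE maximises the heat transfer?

r_cr = 3.12 cm

For a cylinder, r_cr = k_ins/h = 0.471/15.1 = 0.0312 m = 3.12 cm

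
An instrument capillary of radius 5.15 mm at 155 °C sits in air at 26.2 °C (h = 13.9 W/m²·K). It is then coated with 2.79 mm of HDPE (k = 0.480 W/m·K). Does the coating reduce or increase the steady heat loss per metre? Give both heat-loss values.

Critical radius for a cylinder: r_cr = k/h = 0.0345 m = 3.45 cm.
Outer radius after coating: r₂ = 0.00515 + 0.00279 = 0.00794 m.
Since r₁ < r_cr and r₂ ≤ r_cr, the coating moves toward the maximum at r_cr — heat loss rises.
Bare: R = 1/(2πr₁h) = 2.223 m·K/W; Q = 128.8/2.223 = 57.9 W/m.
Coated: R = R_cond + R_conv = 1.586 m·K/W; Q = 128.8/1.586 = 81.2 W/m.

increases: 57.9 → 81.2 W/m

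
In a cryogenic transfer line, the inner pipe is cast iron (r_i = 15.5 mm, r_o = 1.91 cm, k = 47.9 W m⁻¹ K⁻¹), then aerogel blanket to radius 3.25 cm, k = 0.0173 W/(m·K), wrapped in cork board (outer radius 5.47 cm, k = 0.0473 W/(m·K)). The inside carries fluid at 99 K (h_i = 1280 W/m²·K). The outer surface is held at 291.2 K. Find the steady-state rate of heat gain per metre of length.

Q' = 28.9 W/m

Series thermal resistances, inner to outer:
  R'_conv,in = 1/(2πr h) = 1/(2π·0.0155·1280) = 0.008022 m·K/W
  R'_cast iron = ln(0.0191/0.0155)/(2πk) = 0.2088/(2π·47.9) = 6.939×10^-4 m·K/W
  R'_aerogel blanket = ln(0.0325/0.0191)/(2πk) = 0.5316/(2π·0.0173) = 4.890 m·K/W
  R'_cork board = ln(0.0547/0.0325)/(2πk) = 0.5206/(2π·0.0473) = 1.752 m·K/W
ΣR = 0.008022 + 6.939×10^-4 + 4.890 + 1.752 = 6.651 m·K/W
Q' = ΔT/ΣR = (99 K − 291.2 K)/6.651 = -28.9 W/m
(Negative Q' ⇒ heat flows inward; heat gain = 28.9 W/m.)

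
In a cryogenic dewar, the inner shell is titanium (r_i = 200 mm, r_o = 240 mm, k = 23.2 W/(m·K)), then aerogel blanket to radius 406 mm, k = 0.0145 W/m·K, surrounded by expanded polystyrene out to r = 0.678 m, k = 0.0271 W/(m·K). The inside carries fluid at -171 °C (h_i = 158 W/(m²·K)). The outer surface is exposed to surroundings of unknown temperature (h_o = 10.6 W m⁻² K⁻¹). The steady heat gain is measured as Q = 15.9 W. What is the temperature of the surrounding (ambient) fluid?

T_out = 24.3 °C

Series resistances:
  R_conv,in = 1/(4πr²h) = 1/(4π·0.200²·158) = 0.01259 K/W
  R_titanium = (1/0.200 − 1/0.240)/(4πk) = 0.8333/(4π·23.2) = 0.002858 K/W
  R_aerogel blanket = (1/0.240 − 1/0.406)/(4πk) = 1.704/(4π·0.0145) = 9.350 K/W
  R_expanded polystyrene = (1/0.406 − 1/0.678)/(4πk) = 0.9881/(4π·0.0271) = 2.902 K/W
  R_conv,out = 1/(4πr²h) = 1/(4π·0.678²·10.6) = 0.01633 K/W
ΣR = 12.28 K/W
ΔT = Q·ΣR = 15.9 × 12.28 = 195.3 K
Heat flows inward, so T_out = T_in + ΔT = -171 + 195.3 = 24.3 °C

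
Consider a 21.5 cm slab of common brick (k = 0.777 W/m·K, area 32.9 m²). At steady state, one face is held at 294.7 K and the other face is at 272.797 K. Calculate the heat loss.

Q = kA·ΔT/L = 0.777 × 32.9 × |294.7 K − 272.797 K| / 0.215 = 2600 W

Q = 2.60 kW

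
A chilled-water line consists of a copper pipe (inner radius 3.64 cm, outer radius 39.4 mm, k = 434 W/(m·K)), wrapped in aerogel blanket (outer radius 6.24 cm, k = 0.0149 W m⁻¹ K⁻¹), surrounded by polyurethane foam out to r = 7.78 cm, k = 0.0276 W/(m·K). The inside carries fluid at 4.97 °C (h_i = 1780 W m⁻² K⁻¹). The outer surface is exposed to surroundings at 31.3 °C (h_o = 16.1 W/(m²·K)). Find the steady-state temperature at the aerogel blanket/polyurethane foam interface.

Treat each layer as a resistance in series:
  R'_conv,in = 1/(2πr h) = 1/(2π·0.0364·1780) = 0.002456 m·K/W
  R'_copper = ln(0.0394/0.0364)/(2πk) = 0.07920/(2π·434) = 2.904×10^-5 m·K/W
  R'_aerogel blanket = ln(0.0624/0.0394)/(2πk) = 0.4598/(2π·0.0149) = 4.911 m·K/W
  R'_polyurethane foam = ln(0.0778/0.0624)/(2πk) = 0.2206/(2π·0.0276) = 1.272 m·K/W
  R'_conv,out = 1/(2πr h) = 1/(2π·0.0778·16.1) = 0.1271 m·K/W
ΣR = 0.002456 + 2.904×10^-5 + 4.911 + 1.272 + 0.1271 = 6.313 m·K/W
Q' = ΔT/ΣR = (4.97 °C − 31.3 °C)/6.313 = -4.171 W/m
From the inner boundary to the aerogel blanket/polyurethane foam interface, ΣR_partial = 4.913 m·K/W.
T_interface = T_in − Q'·ΣR_partial = 4.97 °C − (-4.171)(4.913) = 25.5 °C

T = 25.5 °C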